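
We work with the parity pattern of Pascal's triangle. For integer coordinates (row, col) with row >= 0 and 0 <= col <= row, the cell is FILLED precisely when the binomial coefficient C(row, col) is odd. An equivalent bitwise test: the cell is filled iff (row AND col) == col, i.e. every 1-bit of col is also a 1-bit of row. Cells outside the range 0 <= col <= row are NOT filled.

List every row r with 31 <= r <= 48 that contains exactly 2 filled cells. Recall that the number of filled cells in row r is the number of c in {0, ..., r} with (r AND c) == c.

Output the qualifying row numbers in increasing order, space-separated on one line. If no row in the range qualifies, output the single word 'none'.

Answer: 32

Derivation:
Row r has 2^popcount(r) filled cells, so we need popcount(r) = log2(2) = 1.
Scan r = 31..48 and keep those with exactly 1 one-bits:
r=31=11111 popcount=5 -> skip
r=32=100000 popcount=1 -> KEEP
r=33=100001 popcount=2 -> skip
r=34=100010 popcount=2 -> skip
r=35=100011 popcount=3 -> skip
r=36=100100 popcount=2 -> skip
r=37=100101 popcount=3 -> skip
r=38=100110 popcount=3 -> skip
r=39=100111 popcount=4 -> skip
r=40=101000 popcount=2 -> skip
r=41=101001 popcount=3 -> skip
r=42=101010 popcount=3 -> skip
r=43=101011 popcount=4 -> skip
r=44=101100 popcount=3 -> skip
r=45=101101 popcount=4 -> skip
r=46=101110 popcount=4 -> skip
r=47=101111 popcount=5 -> skip
r=48=110000 popcount=2 -> skip
Kept rows: 32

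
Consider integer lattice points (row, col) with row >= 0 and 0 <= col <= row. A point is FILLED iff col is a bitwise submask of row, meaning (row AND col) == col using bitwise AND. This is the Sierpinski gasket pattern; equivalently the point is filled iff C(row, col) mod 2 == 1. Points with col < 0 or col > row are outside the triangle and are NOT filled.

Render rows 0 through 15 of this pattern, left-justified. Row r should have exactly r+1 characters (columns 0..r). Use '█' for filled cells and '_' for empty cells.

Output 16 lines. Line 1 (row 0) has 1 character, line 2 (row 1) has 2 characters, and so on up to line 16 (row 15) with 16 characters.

r0=0: █
r1=1: ██
r2=10: █_█
r3=11: ████
r4=100: █___█
r5=101: ██__██
r6=110: █_█_█_█
r7=111: ████████
r8=1000: █_______█
r9=1001: ██______██
r10=1010: █_█_____█_█
r11=1011: ████____████
r12=1100: █___█___█___█
r13=1101: ██__██__██__██
r14=1110: █_█_█_█_█_█_█_█
r15=1111: ████████████████

Answer: █
██
█_█
████
█___█
██__██
█_█_█_█
████████
█_______█
██______██
█_█_____█_█
████____████
█___█___█___█
██__██__██__██
█_█_█_█_█_█_█_█
████████████████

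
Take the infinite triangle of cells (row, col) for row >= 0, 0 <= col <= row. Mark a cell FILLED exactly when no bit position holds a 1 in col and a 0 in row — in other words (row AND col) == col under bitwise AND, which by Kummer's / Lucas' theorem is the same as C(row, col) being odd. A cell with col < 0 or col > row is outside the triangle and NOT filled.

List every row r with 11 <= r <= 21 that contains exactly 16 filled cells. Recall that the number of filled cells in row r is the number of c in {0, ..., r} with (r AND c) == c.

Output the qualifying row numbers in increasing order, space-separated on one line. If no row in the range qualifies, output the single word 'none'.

Row r has 2^popcount(r) filled cells, so we need popcount(r) = log2(16) = 4.
Scan r = 11..21 and keep those with exactly 4 one-bits:
r=11=1011 popcount=3 -> skip
r=12=1100 popcount=2 -> skip
r=13=1101 popcount=3 -> skip
r=14=1110 popcount=3 -> skip
r=15=1111 popcount=4 -> KEEP
r=16=10000 popcount=1 -> skip
r=17=10001 popcount=2 -> skip
r=18=10010 popcount=2 -> skip
r=19=10011 popcount=3 -> skip
r=20=10100 popcount=2 -> skip
r=21=10101 popcount=3 -> skip
Kept rows: 15

Answer: 15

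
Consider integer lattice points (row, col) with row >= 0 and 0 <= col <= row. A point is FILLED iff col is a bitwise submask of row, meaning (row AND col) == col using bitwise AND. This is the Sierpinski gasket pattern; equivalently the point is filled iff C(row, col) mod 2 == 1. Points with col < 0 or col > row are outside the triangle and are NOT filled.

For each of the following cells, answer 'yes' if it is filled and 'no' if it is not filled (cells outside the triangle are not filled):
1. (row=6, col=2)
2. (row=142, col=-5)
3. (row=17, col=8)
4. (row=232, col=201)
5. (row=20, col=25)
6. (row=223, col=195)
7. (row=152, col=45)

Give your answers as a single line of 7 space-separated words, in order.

(6,2): row=0b110, col=0b10, row AND col = 0b10 = 2; 2 == 2 -> filled
(142,-5): col outside [0, 142] -> not filled
(17,8): row=0b10001, col=0b1000, row AND col = 0b0 = 0; 0 != 8 -> empty
(232,201): row=0b11101000, col=0b11001001, row AND col = 0b11001000 = 200; 200 != 201 -> empty
(20,25): col outside [0, 20] -> not filled
(223,195): row=0b11011111, col=0b11000011, row AND col = 0b11000011 = 195; 195 == 195 -> filled
(152,45): row=0b10011000, col=0b101101, row AND col = 0b1000 = 8; 8 != 45 -> empty

Answer: yes no no no no yes no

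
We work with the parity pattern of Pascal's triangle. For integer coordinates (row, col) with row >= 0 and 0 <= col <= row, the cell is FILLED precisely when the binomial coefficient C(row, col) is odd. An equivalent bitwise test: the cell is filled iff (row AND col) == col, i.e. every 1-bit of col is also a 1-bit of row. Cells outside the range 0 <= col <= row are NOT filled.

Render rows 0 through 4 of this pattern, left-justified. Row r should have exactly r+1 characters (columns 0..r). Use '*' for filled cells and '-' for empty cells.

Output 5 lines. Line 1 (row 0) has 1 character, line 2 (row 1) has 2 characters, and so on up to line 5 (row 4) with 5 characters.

r0=0: *
r1=1: **
r2=10: *-*
r3=11: ****
r4=100: *---*

Answer: *
**
*-*
****
*---*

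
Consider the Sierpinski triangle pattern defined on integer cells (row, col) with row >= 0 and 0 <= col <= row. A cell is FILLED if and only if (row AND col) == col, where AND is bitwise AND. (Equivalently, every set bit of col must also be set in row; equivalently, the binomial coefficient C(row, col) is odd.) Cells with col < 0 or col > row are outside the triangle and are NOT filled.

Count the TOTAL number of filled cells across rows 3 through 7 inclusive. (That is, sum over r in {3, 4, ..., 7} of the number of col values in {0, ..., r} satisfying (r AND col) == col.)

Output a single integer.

r3=11 pc2: +4 =4
r4=100 pc1: +2 =6
r5=101 pc2: +4 =10
r6=110 pc2: +4 =14
r7=111 pc3: +8 =22

Answer: 22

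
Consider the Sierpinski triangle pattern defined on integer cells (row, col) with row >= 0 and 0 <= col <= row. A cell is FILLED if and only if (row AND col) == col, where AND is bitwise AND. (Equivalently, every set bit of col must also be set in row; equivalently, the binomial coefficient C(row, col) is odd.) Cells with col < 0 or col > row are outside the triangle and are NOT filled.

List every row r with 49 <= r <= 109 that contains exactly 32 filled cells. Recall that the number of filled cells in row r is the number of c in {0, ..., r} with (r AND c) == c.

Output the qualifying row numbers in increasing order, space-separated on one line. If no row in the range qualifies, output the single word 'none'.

Row r has 2^popcount(r) filled cells, so we need popcount(r) = log2(32) = 5.
Scan r = 49..109 and keep those with exactly 5 one-bits:
r=49=110001 popcount=3 -> skip
r=50=110010 popcount=3 -> skip
r=51=110011 popcount=4 -> skip
r=52=110100 popcount=3 -> skip
r=53=110101 popcount=4 -> skip
r=54=110110 popcount=4 -> skip
r=55=110111 popcount=5 -> KEEP
r=56=111000 popcount=3 -> skip
r=57=111001 popcount=4 -> skip
r=58=111010 popcount=4 -> skip
r=59=111011 popcount=5 -> KEEP
r=60=111100 popcount=4 -> skip
r=61=111101 popcount=5 -> KEEP
r=62=111110 popcount=5 -> KEEP
r=63=111111 popcount=6 -> skip
r=64=1000000 popcount=1 -> skip
r=65=1000001 popcount=2 -> skip
r=66=1000010 popcount=2 -> skip
r=67=1000011 popcount=3 -> skip
r=68=1000100 popcount=2 -> skip
r=69=1000101 popcount=3 -> skip
r=70=1000110 popcount=3 -> skip
r=71=1000111 popcount=4 -> skip
r=72=1001000 popcount=2 -> skip
r=73=1001001 popcount=3 -> skip
r=74=1001010 popcount=3 -> skip
r=75=1001011 popcount=4 -> skip
r=76=1001100 popcount=3 -> skip
r=77=1001101 popcount=4 -> skip
r=78=1001110 popcount=4 -> skip
r=79=1001111 popcount=5 -> KEEP
r=80=1010000 popcount=2 -> skip
r=81=1010001 popcount=3 -> skip
r=82=1010010 popcount=3 -> skip
r=83=1010011 popcount=4 -> skip
r=84=1010100 popcount=3 -> skip
r=85=1010101 popcount=4 -> skip
r=86=1010110 popcount=4 -> skip
r=87=1010111 popcount=5 -> KEEP
r=88=1011000 popcount=3 -> skip
r=89=1011001 popcount=4 -> skip
r=90=1011010 popcount=4 -> skip
r=91=1011011 popcount=5 -> KEEP
r=92=1011100 popcount=4 -> skip
r=93=1011101 popcount=5 -> KEEP
r=94=1011110 popcount=5 -> KEEP
r=95=1011111 popcount=6 -> skip
r=96=1100000 popcount=2 -> skip
r=97=1100001 popcount=3 -> skip
r=98=1100010 popcount=3 -> skip
r=99=1100011 popcount=4 -> skip
r=100=1100100 popcount=3 -> skip
r=101=1100101 popcount=4 -> skip
r=102=1100110 popcount=4 -> skip
r=103=1100111 popcount=5 -> KEEP
r=104=1101000 popcount=3 -> skip
r=105=1101001 popcount=4 -> skip
r=106=1101010 popcount=4 -> skip
r=107=1101011 popcount=5 -> KEEP
r=108=1101100 popcount=4 -> skip
r=109=1101101 popcount=5 -> KEEP
Kept rows: 55 59 61 62 79 87 91 93 94 103 107 109

Answer: 55 59 61 62 79 87 91 93 94 103 107 109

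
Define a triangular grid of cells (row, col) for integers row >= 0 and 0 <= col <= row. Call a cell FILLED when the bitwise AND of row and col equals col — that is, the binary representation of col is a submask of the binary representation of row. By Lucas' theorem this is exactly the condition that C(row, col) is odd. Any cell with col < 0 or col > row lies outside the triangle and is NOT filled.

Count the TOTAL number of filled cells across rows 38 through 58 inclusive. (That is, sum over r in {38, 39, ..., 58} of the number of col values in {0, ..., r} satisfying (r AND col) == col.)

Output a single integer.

r38=100110 pc3: +8 =8
r39=100111 pc4: +16 =24
r40=101000 pc2: +4 =28
r41=101001 pc3: +8 =36
r42=101010 pc3: +8 =44
r43=101011 pc4: +16 =60
r44=101100 pc3: +8 =68
r45=101101 pc4: +16 =84
r46=101110 pc4: +16 =100
r47=101111 pc5: +32 =132
r48=110000 pc2: +4 =136
r49=110001 pc3: +8 =144
r50=110010 pc3: +8 =152
r51=110011 pc4: +16 =168
r52=110100 pc3: +8 =176
r53=110101 pc4: +16 =192
r54=110110 pc4: +16 =208
r55=110111 pc5: +32 =240
r56=111000 pc3: +8 =248
r57=111001 pc4: +16 =264
r58=111010 pc4: +16 =280

Answer: 280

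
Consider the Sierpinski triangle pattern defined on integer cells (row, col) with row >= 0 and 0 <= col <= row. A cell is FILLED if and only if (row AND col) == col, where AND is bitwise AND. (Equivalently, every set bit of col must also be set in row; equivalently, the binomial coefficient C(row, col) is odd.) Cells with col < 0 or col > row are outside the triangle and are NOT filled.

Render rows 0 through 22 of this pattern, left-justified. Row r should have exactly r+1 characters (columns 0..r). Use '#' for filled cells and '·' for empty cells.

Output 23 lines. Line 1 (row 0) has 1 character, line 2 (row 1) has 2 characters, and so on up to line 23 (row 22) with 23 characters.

Answer: #
##
#·#
####
#···#
##··##
#·#·#·#
########
#·······#
##······##
#·#·····#·#
####····####
#···#···#···#
##··##··##··##
#·#·#·#·#·#·#·#
################
#···············#
##··············##
#·#·············#·#
####············####
#···#···········#···#
##··##··········##··##
#·#·#·#·········#·#·#·#

Derivation:
r0=0: #
r1=1: ##
r2=10: #·#
r3=11: ####
r4=100: #···#
r5=101: ##··##
r6=110: #·#·#·#
r7=111: ########
r8=1000: #·······#
r9=1001: ##······##
r10=1010: #·#·····#·#
r11=1011: ####····####
r12=1100: #···#···#···#
r13=1101: ##··##··##··##
r14=1110: #·#·#·#·#·#·#·#
r15=1111: ################
r16=10000: #···············#
r17=10001: ##··············##
r18=10010: #·#·············#·#
r19=10011: ####············####
r20=10100: #···#···········#···#
r21=10101: ##··##··········##··##
r22=10110: #·#·#·#·········#·#·#·#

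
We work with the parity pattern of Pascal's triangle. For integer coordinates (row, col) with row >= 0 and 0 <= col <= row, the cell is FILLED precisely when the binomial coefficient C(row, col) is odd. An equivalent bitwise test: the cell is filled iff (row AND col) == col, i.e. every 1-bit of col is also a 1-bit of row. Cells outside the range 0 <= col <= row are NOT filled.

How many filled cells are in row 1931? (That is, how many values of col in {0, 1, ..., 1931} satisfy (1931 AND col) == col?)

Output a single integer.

Answer: 128

Derivation:
1931 in binary = 11110001011
popcount(1931) = number of 1-bits in 11110001011 = 7
A col c satisfies (1931 AND c) == c iff every set bit of c is also set in 1931; each of the 7 set bits of 1931 can independently be on or off in c.
count = 2^7 = 128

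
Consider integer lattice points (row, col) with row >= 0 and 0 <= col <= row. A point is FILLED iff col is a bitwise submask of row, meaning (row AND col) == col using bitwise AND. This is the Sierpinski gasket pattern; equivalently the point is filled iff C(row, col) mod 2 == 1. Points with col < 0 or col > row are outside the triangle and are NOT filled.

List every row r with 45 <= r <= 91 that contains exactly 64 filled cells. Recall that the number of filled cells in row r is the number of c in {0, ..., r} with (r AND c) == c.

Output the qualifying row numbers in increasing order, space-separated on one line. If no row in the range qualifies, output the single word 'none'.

Answer: 63

Derivation:
Row r has 2^popcount(r) filled cells, so we need popcount(r) = log2(64) = 6.
Scan r = 45..91 and keep those with exactly 6 one-bits:
r=45=101101 popcount=4 -> skip
r=46=101110 popcount=4 -> skip
r=47=101111 popcount=5 -> skip
r=48=110000 popcount=2 -> skip
r=49=110001 popcount=3 -> skip
r=50=110010 popcount=3 -> skip
r=51=110011 popcount=4 -> skip
r=52=110100 popcount=3 -> skip
r=53=110101 popcount=4 -> skip
r=54=110110 popcount=4 -> skip
r=55=110111 popcount=5 -> skip
r=56=111000 popcount=3 -> skip
r=57=111001 popcount=4 -> skip
r=58=111010 popcount=4 -> skip
r=59=111011 popcount=5 -> skip
r=60=111100 popcount=4 -> skip
r=61=111101 popcount=5 -> skip
r=62=111110 popcount=5 -> skip
r=63=111111 popcount=6 -> KEEP
r=64=1000000 popcount=1 -> skip
r=65=1000001 popcount=2 -> skip
r=66=1000010 popcount=2 -> skip
r=67=1000011 popcount=3 -> skip
r=68=1000100 popcount=2 -> skip
r=69=1000101 popcount=3 -> skip
r=70=1000110 popcount=3 -> skip
r=71=1000111 popcount=4 -> skip
r=72=1001000 popcount=2 -> skip
r=73=1001001 popcount=3 -> skip
r=74=1001010 popcount=3 -> skip
r=75=1001011 popcount=4 -> skip
r=76=1001100 popcount=3 -> skip
r=77=1001101 popcount=4 -> skip
r=78=1001110 popcount=4 -> skip
r=79=1001111 popcount=5 -> skip
r=80=1010000 popcount=2 -> skip
r=81=1010001 popcount=3 -> skip
r=82=1010010 popcount=3 -> skip
r=83=1010011 popcount=4 -> skip
r=84=1010100 popcount=3 -> skip
r=85=1010101 popcount=4 -> skip
r=86=1010110 popcount=4 -> skip
r=87=1010111 popcount=5 -> skip
r=88=1011000 popcount=3 -> skip
r=89=1011001 popcount=4 -> skip
r=90=1011010 popcount=4 -> skip
r=91=1011011 popcount=5 -> skip
Kept rows: 63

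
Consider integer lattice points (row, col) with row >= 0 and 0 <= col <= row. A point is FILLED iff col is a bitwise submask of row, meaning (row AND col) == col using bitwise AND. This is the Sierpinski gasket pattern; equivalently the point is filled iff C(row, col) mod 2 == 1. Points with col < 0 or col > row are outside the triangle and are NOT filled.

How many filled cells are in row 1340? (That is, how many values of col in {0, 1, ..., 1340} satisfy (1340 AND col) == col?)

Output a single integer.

1340 in binary = 10100111100
popcount(1340) = number of 1-bits in 10100111100 = 6
A col c satisfies (1340 AND c) == c iff every set bit of c is also set in 1340; each of the 6 set bits of 1340 can independently be on or off in c.
count = 2^6 = 64

Answer: 64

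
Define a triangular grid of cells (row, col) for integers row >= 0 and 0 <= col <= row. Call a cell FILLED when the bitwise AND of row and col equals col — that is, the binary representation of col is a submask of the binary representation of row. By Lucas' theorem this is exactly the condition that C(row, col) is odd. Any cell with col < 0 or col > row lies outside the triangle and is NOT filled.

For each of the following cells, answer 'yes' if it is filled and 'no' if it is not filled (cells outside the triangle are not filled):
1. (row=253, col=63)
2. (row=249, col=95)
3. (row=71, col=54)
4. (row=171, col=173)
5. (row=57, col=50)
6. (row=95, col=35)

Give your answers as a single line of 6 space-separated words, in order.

(253,63): row=0b11111101, col=0b111111, row AND col = 0b111101 = 61; 61 != 63 -> empty
(249,95): row=0b11111001, col=0b1011111, row AND col = 0b1011001 = 89; 89 != 95 -> empty
(71,54): row=0b1000111, col=0b110110, row AND col = 0b110 = 6; 6 != 54 -> empty
(171,173): col outside [0, 171] -> not filled
(57,50): row=0b111001, col=0b110010, row AND col = 0b110000 = 48; 48 != 50 -> empty
(95,35): row=0b1011111, col=0b100011, row AND col = 0b11 = 3; 3 != 35 -> empty

Answer: no no no no no no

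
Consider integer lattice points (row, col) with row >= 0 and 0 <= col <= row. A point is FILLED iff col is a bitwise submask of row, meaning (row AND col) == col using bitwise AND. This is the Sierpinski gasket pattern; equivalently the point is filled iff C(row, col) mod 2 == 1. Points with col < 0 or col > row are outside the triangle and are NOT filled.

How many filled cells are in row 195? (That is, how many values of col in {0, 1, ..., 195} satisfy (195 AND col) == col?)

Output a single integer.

Answer: 16

Derivation:
195 in binary = 11000011
popcount(195) = number of 1-bits in 11000011 = 4
A col c satisfies (195 AND c) == c iff every set bit of c is also set in 195; each of the 4 set bits of 195 can independently be on or off in c.
count = 2^4 = 16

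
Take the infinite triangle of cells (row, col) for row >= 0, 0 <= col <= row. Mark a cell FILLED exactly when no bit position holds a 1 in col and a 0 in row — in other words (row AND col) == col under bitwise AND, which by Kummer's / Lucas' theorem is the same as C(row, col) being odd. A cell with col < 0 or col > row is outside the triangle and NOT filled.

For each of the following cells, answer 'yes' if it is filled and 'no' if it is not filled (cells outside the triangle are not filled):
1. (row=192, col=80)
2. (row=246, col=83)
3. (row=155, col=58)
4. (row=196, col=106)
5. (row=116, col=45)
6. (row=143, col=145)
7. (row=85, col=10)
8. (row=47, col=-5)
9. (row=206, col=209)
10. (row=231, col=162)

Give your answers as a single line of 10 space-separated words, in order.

Answer: no no no no no no no no no yes

Derivation:
(192,80): row=0b11000000, col=0b1010000, row AND col = 0b1000000 = 64; 64 != 80 -> empty
(246,83): row=0b11110110, col=0b1010011, row AND col = 0b1010010 = 82; 82 != 83 -> empty
(155,58): row=0b10011011, col=0b111010, row AND col = 0b11010 = 26; 26 != 58 -> empty
(196,106): row=0b11000100, col=0b1101010, row AND col = 0b1000000 = 64; 64 != 106 -> empty
(116,45): row=0b1110100, col=0b101101, row AND col = 0b100100 = 36; 36 != 45 -> empty
(143,145): col outside [0, 143] -> not filled
(85,10): row=0b1010101, col=0b1010, row AND col = 0b0 = 0; 0 != 10 -> empty
(47,-5): col outside [0, 47] -> not filled
(206,209): col outside [0, 206] -> not filled
(231,162): row=0b11100111, col=0b10100010, row AND col = 0b10100010 = 162; 162 == 162 -> filled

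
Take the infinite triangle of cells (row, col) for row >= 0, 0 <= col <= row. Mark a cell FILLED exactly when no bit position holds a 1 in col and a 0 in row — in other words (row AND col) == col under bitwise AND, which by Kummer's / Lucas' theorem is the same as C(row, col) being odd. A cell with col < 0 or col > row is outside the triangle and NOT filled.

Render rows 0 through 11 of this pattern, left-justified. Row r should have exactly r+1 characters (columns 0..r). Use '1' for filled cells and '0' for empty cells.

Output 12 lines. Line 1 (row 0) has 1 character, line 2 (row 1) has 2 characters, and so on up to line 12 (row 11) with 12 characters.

r0=0: 1
r1=1: 11
r2=10: 101
r3=11: 1111
r4=100: 10001
r5=101: 110011
r6=110: 1010101
r7=111: 11111111
r8=1000: 100000001
r9=1001: 1100000011
r10=1010: 10100000101
r11=1011: 111100001111

Answer: 1
11
101
1111
10001
110011
1010101
11111111
100000001
1100000011
10100000101
111100001111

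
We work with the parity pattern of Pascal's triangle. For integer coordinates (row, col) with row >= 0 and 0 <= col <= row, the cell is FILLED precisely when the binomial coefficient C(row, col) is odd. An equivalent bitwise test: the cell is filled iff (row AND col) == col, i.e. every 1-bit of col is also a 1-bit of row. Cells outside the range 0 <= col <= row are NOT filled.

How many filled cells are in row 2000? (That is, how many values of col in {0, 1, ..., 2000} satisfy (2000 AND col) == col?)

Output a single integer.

Answer: 64

Derivation:
2000 in binary = 11111010000
popcount(2000) = number of 1-bits in 11111010000 = 6
A col c satisfies (2000 AND c) == c iff every set bit of c is also set in 2000; each of the 6 set bits of 2000 can independently be on or off in c.
count = 2^6 = 64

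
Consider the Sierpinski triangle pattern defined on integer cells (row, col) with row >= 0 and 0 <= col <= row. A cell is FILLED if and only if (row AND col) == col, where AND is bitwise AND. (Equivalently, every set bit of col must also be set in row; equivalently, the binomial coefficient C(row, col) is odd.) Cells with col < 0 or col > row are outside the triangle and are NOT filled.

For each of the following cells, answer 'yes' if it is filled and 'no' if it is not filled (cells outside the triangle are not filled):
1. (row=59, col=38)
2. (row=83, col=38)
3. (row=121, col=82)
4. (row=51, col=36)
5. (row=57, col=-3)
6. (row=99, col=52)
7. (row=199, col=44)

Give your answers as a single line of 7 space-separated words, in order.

(59,38): row=0b111011, col=0b100110, row AND col = 0b100010 = 34; 34 != 38 -> empty
(83,38): row=0b1010011, col=0b100110, row AND col = 0b10 = 2; 2 != 38 -> empty
(121,82): row=0b1111001, col=0b1010010, row AND col = 0b1010000 = 80; 80 != 82 -> empty
(51,36): row=0b110011, col=0b100100, row AND col = 0b100000 = 32; 32 != 36 -> empty
(57,-3): col outside [0, 57] -> not filled
(99,52): row=0b1100011, col=0b110100, row AND col = 0b100000 = 32; 32 != 52 -> empty
(199,44): row=0b11000111, col=0b101100, row AND col = 0b100 = 4; 4 != 44 -> empty

Answer: no no no no no no no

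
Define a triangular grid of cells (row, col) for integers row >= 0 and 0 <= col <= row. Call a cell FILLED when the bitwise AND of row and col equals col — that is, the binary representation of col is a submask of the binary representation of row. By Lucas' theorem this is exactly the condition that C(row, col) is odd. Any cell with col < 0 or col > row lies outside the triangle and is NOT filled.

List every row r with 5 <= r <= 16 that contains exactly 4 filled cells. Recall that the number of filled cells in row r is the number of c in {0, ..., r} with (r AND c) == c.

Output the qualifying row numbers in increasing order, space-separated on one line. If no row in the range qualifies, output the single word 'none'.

Answer: 5 6 9 10 12

Derivation:
Row r has 2^popcount(r) filled cells, so we need popcount(r) = log2(4) = 2.
Scan r = 5..16 and keep those with exactly 2 one-bits:
r=5=101 popcount=2 -> KEEP
r=6=110 popcount=2 -> KEEP
r=7=111 popcount=3 -> skip
r=8=1000 popcount=1 -> skip
r=9=1001 popcount=2 -> KEEP
r=10=1010 popcount=2 -> KEEP
r=11=1011 popcount=3 -> skip
r=12=1100 popcount=2 -> KEEP
r=13=1101 popcount=3 -> skip
r=14=1110 popcount=3 -> skip
r=15=1111 popcount=4 -> skip
r=16=10000 popcount=1 -> skip
Kept rows: 5 6 9 10 12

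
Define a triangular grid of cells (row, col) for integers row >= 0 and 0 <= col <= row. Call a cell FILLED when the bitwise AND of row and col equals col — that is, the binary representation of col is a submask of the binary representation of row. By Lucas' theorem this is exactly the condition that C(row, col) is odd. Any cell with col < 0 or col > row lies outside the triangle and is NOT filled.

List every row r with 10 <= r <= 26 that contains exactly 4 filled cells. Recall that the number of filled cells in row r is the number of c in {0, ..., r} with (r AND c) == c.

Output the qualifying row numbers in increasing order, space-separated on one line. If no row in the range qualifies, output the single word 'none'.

Answer: 10 12 17 18 20 24

Derivation:
Row r has 2^popcount(r) filled cells, so we need popcount(r) = log2(4) = 2.
Scan r = 10..26 and keep those with exactly 2 one-bits:
r=10=1010 popcount=2 -> KEEP
r=11=1011 popcount=3 -> skip
r=12=1100 popcount=2 -> KEEP
r=13=1101 popcount=3 -> skip
r=14=1110 popcount=3 -> skip
r=15=1111 popcount=4 -> skip
r=16=10000 popcount=1 -> skip
r=17=10001 popcount=2 -> KEEP
r=18=10010 popcount=2 -> KEEP
r=19=10011 popcount=3 -> skip
r=20=10100 popcount=2 -> KEEP
r=21=10101 popcount=3 -> skip
r=22=10110 popcount=3 -> skip
r=23=10111 popcount=4 -> skip
r=24=11000 popcount=2 -> KEEP
r=25=11001 popcount=3 -> skip
r=26=11010 popcount=3 -> skip
Kept rows: 10 12 17 18 20 24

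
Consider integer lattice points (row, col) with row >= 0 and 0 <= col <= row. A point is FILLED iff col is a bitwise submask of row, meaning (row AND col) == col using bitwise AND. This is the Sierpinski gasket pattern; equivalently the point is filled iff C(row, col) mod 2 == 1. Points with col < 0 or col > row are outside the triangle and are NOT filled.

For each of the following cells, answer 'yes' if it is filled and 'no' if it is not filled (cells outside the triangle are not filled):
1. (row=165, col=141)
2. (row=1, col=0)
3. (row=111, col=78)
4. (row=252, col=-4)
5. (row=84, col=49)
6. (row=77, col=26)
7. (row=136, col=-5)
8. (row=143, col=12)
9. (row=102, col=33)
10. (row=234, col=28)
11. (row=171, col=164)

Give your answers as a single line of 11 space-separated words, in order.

Answer: no yes yes no no no no yes no no no

Derivation:
(165,141): row=0b10100101, col=0b10001101, row AND col = 0b10000101 = 133; 133 != 141 -> empty
(1,0): row=0b1, col=0b0, row AND col = 0b0 = 0; 0 == 0 -> filled
(111,78): row=0b1101111, col=0b1001110, row AND col = 0b1001110 = 78; 78 == 78 -> filled
(252,-4): col outside [0, 252] -> not filled
(84,49): row=0b1010100, col=0b110001, row AND col = 0b10000 = 16; 16 != 49 -> empty
(77,26): row=0b1001101, col=0b11010, row AND col = 0b1000 = 8; 8 != 26 -> empty
(136,-5): col outside [0, 136] -> not filled
(143,12): row=0b10001111, col=0b1100, row AND col = 0b1100 = 12; 12 == 12 -> filled
(102,33): row=0b1100110, col=0b100001, row AND col = 0b100000 = 32; 32 != 33 -> empty
(234,28): row=0b11101010, col=0b11100, row AND col = 0b1000 = 8; 8 != 28 -> empty
(171,164): row=0b10101011, col=0b10100100, row AND col = 0b10100000 = 160; 160 != 164 -> empty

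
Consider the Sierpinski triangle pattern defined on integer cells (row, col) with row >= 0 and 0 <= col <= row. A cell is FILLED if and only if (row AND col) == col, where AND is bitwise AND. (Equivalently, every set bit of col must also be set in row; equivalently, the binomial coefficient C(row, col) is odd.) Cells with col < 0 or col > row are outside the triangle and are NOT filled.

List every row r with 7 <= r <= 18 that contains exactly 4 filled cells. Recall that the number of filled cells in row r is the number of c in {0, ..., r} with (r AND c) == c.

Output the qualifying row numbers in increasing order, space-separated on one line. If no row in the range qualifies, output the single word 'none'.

Answer: 9 10 12 17 18

Derivation:
Row r has 2^popcount(r) filled cells, so we need popcount(r) = log2(4) = 2.
Scan r = 7..18 and keep those with exactly 2 one-bits:
r=7=111 popcount=3 -> skip
r=8=1000 popcount=1 -> skip
r=9=1001 popcount=2 -> KEEP
r=10=1010 popcount=2 -> KEEP
r=11=1011 popcount=3 -> skip
r=12=1100 popcount=2 -> KEEP
r=13=1101 popcount=3 -> skip
r=14=1110 popcount=3 -> skip
r=15=1111 popcount=4 -> skip
r=16=10000 popcount=1 -> skip
r=17=10001 popcount=2 -> KEEP
r=18=10010 popcount=2 -> KEEP
Kept rows: 9 10 12 17 18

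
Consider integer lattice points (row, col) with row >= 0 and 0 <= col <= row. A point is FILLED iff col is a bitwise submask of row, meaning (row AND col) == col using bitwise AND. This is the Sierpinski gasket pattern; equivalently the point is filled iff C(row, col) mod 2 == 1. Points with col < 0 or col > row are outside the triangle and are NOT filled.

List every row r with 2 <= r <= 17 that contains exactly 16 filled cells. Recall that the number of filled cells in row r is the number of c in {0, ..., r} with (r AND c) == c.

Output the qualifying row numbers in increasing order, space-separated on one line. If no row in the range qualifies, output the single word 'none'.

Answer: 15

Derivation:
Row r has 2^popcount(r) filled cells, so we need popcount(r) = log2(16) = 4.
Scan r = 2..17 and keep those with exactly 4 one-bits:
r=2=10 popcount=1 -> skip
r=3=11 popcount=2 -> skip
r=4=100 popcount=1 -> skip
r=5=101 popcount=2 -> skip
r=6=110 popcount=2 -> skip
r=7=111 popcount=3 -> skip
r=8=1000 popcount=1 -> skip
r=9=1001 popcount=2 -> skip
r=10=1010 popcount=2 -> skip
r=11=1011 popcount=3 -> skip
r=12=1100 popcount=2 -> skip
r=13=1101 popcount=3 -> skip
r=14=1110 popcount=3 -> skip
r=15=1111 popcount=4 -> KEEP
r=16=10000 popcount=1 -> skip
r=17=10001 popcount=2 -> skip
Kept rows: 15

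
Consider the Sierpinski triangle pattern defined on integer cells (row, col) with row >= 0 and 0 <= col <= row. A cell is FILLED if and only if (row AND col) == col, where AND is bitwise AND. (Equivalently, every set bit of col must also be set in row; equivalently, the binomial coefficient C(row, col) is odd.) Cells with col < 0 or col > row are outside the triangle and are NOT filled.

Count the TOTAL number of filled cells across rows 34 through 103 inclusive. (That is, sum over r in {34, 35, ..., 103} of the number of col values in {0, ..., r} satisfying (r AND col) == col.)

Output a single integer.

r34=100010 pc2: +4 =4
r35=100011 pc3: +8 =12
r36=100100 pc2: +4 =16
r37=100101 pc3: +8 =24
r38=100110 pc3: +8 =32
r39=100111 pc4: +16 =48
r40=101000 pc2: +4 =52
r41=101001 pc3: +8 =60
r42=101010 pc3: +8 =68
r43=101011 pc4: +16 =84
r44=101100 pc3: +8 =92
r45=101101 pc4: +16 =108
r46=101110 pc4: +16 =124
r47=101111 pc5: +32 =156
r48=110000 pc2: +4 =160
r49=110001 pc3: +8 =168
r50=110010 pc3: +8 =176
r51=110011 pc4: +16 =192
r52=110100 pc3: +8 =200
r53=110101 pc4: +16 =216
r54=110110 pc4: +16 =232
r55=110111 pc5: +32 =264
r56=111000 pc3: +8 =272
r57=111001 pc4: +16 =288
r58=111010 pc4: +16 =304
r59=111011 pc5: +32 =336
r60=111100 pc4: +16 =352
r61=111101 pc5: +32 =384
r62=111110 pc5: +32 =416
r63=111111 pc6: +64 =480
r64=1000000 pc1: +2 =482
r65=1000001 pc2: +4 =486
r66=1000010 pc2: +4 =490
r67=1000011 pc3: +8 =498
r68=1000100 pc2: +4 =502
r69=1000101 pc3: +8 =510
r70=1000110 pc3: +8 =518
r71=1000111 pc4: +16 =534
r72=1001000 pc2: +4 =538
r73=1001001 pc3: +8 =546
r74=1001010 pc3: +8 =554
r75=1001011 pc4: +16 =570
r76=1001100 pc3: +8 =578
r77=1001101 pc4: +16 =594
r78=1001110 pc4: +16 =610
r79=1001111 pc5: +32 =642
r80=1010000 pc2: +4 =646
r81=1010001 pc3: +8 =654
r82=1010010 pc3: +8 =662
r83=1010011 pc4: +16 =678
r84=1010100 pc3: +8 =686
r85=1010101 pc4: +16 =702
r86=1010110 pc4: +16 =718
r87=1010111 pc5: +32 =750
r88=1011000 pc3: +8 =758
r89=1011001 pc4: +16 =774
r90=1011010 pc4: +16 =790
r91=1011011 pc5: +32 =822
r92=1011100 pc4: +16 =838
r93=1011101 pc5: +32 =870
r94=1011110 pc5: +32 =902
r95=1011111 pc6: +64 =966
r96=1100000 pc2: +4 =970
r97=1100001 pc3: +8 =978
r98=1100010 pc3: +8 =986
r99=1100011 pc4: +16 =1002
r100=1100100 pc3: +8 =1010
r101=1100101 pc4: +16 =1026
r102=1100110 pc4: +16 =1042
r103=1100111 pc5: +32 =1074

Answer: 1074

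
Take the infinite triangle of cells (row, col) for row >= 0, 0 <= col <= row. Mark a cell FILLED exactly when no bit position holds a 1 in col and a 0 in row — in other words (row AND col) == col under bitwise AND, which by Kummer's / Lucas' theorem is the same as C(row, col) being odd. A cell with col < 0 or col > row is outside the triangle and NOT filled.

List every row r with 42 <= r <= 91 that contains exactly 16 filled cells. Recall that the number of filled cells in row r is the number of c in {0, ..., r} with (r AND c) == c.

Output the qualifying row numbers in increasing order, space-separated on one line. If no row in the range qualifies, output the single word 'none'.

Row r has 2^popcount(r) filled cells, so we need popcount(r) = log2(16) = 4.
Scan r = 42..91 and keep those with exactly 4 one-bits:
r=42=101010 popcount=3 -> skip
r=43=101011 popcount=4 -> KEEP
r=44=101100 popcount=3 -> skip
r=45=101101 popcount=4 -> KEEP
r=46=101110 popcount=4 -> KEEP
r=47=101111 popcount=5 -> skip
r=48=110000 popcount=2 -> skip
r=49=110001 popcount=3 -> skip
r=50=110010 popcount=3 -> skip
r=51=110011 popcount=4 -> KEEP
r=52=110100 popcount=3 -> skip
r=53=110101 popcount=4 -> KEEP
r=54=110110 popcount=4 -> KEEP
r=55=110111 popcount=5 -> skip
r=56=111000 popcount=3 -> skip
r=57=111001 popcount=4 -> KEEP
r=58=111010 popcount=4 -> KEEP
r=59=111011 popcount=5 -> skip
r=60=111100 popcount=4 -> KEEP
r=61=111101 popcount=5 -> skip
r=62=111110 popcount=5 -> skip
r=63=111111 popcount=6 -> skip
r=64=1000000 popcount=1 -> skip
r=65=1000001 popcount=2 -> skip
r=66=1000010 popcount=2 -> skip
r=67=1000011 popcount=3 -> skip
r=68=1000100 popcount=2 -> skip
r=69=1000101 popcount=3 -> skip
r=70=1000110 popcount=3 -> skip
r=71=1000111 popcount=4 -> KEEP
r=72=1001000 popcount=2 -> skip
r=73=1001001 popcount=3 -> skip
r=74=1001010 popcount=3 -> skip
r=75=1001011 popcount=4 -> KEEP
r=76=1001100 popcount=3 -> skip
r=77=1001101 popcount=4 -> KEEP
r=78=1001110 popcount=4 -> KEEP
r=79=1001111 popcount=5 -> skip
r=80=1010000 popcount=2 -> skip
r=81=1010001 popcount=3 -> skip
r=82=1010010 popcount=3 -> skip
r=83=1010011 popcount=4 -> KEEP
r=84=1010100 popcount=3 -> skip
r=85=1010101 popcount=4 -> KEEP
r=86=1010110 popcount=4 -> KEEP
r=87=1010111 popcount=5 -> skip
r=88=1011000 popcount=3 -> skip
r=89=1011001 popcount=4 -> KEEP
r=90=1011010 popcount=4 -> KEEP
r=91=1011011 popcount=5 -> skip
Kept rows: 43 45 46 51 53 54 57 58 60 71 75 77 78 83 85 86 89 90

Answer: 43 45 46 51 53 54 57 58 60 71 75 77 78 83 85 86 89 90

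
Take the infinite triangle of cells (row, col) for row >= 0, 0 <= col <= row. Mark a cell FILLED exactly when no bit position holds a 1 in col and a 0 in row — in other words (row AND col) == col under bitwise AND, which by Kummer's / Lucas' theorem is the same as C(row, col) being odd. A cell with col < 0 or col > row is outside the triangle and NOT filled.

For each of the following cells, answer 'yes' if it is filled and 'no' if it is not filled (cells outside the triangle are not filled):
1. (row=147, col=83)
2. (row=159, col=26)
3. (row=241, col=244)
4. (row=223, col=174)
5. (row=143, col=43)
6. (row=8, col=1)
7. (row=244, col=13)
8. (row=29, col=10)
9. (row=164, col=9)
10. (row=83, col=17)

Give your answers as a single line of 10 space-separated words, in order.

(147,83): row=0b10010011, col=0b1010011, row AND col = 0b10011 = 19; 19 != 83 -> empty
(159,26): row=0b10011111, col=0b11010, row AND col = 0b11010 = 26; 26 == 26 -> filled
(241,244): col outside [0, 241] -> not filled
(223,174): row=0b11011111, col=0b10101110, row AND col = 0b10001110 = 142; 142 != 174 -> empty
(143,43): row=0b10001111, col=0b101011, row AND col = 0b1011 = 11; 11 != 43 -> empty
(8,1): row=0b1000, col=0b1, row AND col = 0b0 = 0; 0 != 1 -> empty
(244,13): row=0b11110100, col=0b1101, row AND col = 0b100 = 4; 4 != 13 -> empty
(29,10): row=0b11101, col=0b1010, row AND col = 0b1000 = 8; 8 != 10 -> empty
(164,9): row=0b10100100, col=0b1001, row AND col = 0b0 = 0; 0 != 9 -> empty
(83,17): row=0b1010011, col=0b10001, row AND col = 0b10001 = 17; 17 == 17 -> filled

Answer: no yes no no no no no no no yes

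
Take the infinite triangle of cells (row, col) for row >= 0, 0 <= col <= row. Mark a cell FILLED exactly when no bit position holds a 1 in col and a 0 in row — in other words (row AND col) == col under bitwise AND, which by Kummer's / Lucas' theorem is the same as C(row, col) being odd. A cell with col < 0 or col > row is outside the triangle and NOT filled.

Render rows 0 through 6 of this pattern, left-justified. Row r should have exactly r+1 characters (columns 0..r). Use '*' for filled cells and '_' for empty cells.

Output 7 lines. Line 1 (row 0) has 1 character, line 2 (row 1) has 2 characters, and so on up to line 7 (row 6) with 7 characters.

r0=0: *
r1=1: **
r2=10: *_*
r3=11: ****
r4=100: *___*
r5=101: **__**
r6=110: *_*_*_*

Answer: *
**
*_*
****
*___*
**__**
*_*_*_*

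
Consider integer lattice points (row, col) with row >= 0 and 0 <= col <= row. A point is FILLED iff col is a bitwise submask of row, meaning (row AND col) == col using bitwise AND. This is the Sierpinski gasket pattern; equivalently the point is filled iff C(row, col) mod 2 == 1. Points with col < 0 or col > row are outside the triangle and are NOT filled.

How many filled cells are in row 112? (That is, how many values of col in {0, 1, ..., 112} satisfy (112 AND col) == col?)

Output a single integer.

Answer: 8

Derivation:
112 in binary = 1110000
popcount(112) = number of 1-bits in 1110000 = 3
A col c satisfies (112 AND c) == c iff every set bit of c is also set in 112; each of the 3 set bits of 112 can independently be on or off in c.
count = 2^3 = 8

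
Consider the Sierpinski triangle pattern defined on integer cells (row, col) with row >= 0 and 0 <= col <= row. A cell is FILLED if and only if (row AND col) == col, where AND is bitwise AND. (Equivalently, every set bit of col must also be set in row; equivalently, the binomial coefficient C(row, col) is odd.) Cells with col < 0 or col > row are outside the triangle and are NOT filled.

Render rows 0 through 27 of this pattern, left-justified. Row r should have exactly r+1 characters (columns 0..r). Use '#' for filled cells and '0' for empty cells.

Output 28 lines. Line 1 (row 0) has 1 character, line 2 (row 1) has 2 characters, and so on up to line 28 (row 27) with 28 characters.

Answer: #
##
#0#
####
#000#
##00##
#0#0#0#
########
#0000000#
##000000##
#0#00000#0#
####0000####
#000#000#000#
##00##00##00##
#0#0#0#0#0#0#0#
################
#000000000000000#
##00000000000000##
#0#0000000000000#0#
####000000000000####
#000#00000000000#000#
##00##0000000000##00##
#0#0#0#000000000#0#0#0#
########00000000########
#0000000#0000000#0000000#
##000000##000000##000000##
#0#00000#0#00000#0#00000#0#
####0000####0000####0000####

Derivation:
r0=0: #
r1=1: ##
r2=10: #0#
r3=11: ####
r4=100: #000#
r5=101: ##00##
r6=110: #0#0#0#
r7=111: ########
r8=1000: #0000000#
r9=1001: ##000000##
r10=1010: #0#00000#0#
r11=1011: ####0000####
r12=1100: #000#000#000#
r13=1101: ##00##00##00##
r14=1110: #0#0#0#0#0#0#0#
r15=1111: ################
r16=10000: #000000000000000#
r17=10001: ##00000000000000##
r18=10010: #0#0000000000000#0#
r19=10011: ####000000000000####
r20=10100: #000#00000000000#000#
r21=10101: ##00##0000000000##00##
r22=10110: #0#0#0#000000000#0#0#0#
r23=10111: ########00000000########
r24=11000: #0000000#0000000#0000000#
r25=11001: ##000000##000000##000000##
r26=11010: #0#00000#0#00000#0#00000#0#
r27=11011: ####0000####0000####0000####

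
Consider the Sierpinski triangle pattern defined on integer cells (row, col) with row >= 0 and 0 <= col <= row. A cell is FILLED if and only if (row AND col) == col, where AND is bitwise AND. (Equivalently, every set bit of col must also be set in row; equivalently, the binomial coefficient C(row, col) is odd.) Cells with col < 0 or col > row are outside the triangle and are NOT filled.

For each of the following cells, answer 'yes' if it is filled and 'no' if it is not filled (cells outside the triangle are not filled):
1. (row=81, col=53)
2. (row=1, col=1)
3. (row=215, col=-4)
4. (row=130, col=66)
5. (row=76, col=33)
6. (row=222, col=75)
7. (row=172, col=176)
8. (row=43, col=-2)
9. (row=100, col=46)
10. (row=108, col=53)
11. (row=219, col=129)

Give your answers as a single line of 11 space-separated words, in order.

(81,53): row=0b1010001, col=0b110101, row AND col = 0b10001 = 17; 17 != 53 -> empty
(1,1): row=0b1, col=0b1, row AND col = 0b1 = 1; 1 == 1 -> filled
(215,-4): col outside [0, 215] -> not filled
(130,66): row=0b10000010, col=0b1000010, row AND col = 0b10 = 2; 2 != 66 -> empty
(76,33): row=0b1001100, col=0b100001, row AND col = 0b0 = 0; 0 != 33 -> empty
(222,75): row=0b11011110, col=0b1001011, row AND col = 0b1001010 = 74; 74 != 75 -> empty
(172,176): col outside [0, 172] -> not filled
(43,-2): col outside [0, 43] -> not filled
(100,46): row=0b1100100, col=0b101110, row AND col = 0b100100 = 36; 36 != 46 -> empty
(108,53): row=0b1101100, col=0b110101, row AND col = 0b100100 = 36; 36 != 53 -> empty
(219,129): row=0b11011011, col=0b10000001, row AND col = 0b10000001 = 129; 129 == 129 -> filled

Answer: no yes no no no no no no no no yes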